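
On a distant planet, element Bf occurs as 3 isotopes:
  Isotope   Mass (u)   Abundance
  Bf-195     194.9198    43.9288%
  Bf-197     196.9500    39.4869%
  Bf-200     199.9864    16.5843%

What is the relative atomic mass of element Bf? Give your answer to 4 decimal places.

Average mass = Σ (abundance × isotope mass) = 0.439288 × 194.9198 + 0.394869 × 196.9500 + 0.165843 × 199.9864
= 85.62593 + 77.76945 + 33.16634 = 196.56172 u

196.5617 u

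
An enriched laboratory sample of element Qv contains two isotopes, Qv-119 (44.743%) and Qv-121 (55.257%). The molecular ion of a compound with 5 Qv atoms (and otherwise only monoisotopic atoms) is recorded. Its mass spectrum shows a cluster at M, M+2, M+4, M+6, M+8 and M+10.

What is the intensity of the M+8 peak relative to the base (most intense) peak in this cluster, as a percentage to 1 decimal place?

61.7%

(0.44743 + 0.55257)^5 gives M 0.0179, M+2 0.1107, M+4 0.2735, M+6 0.3378, M+8 0.2086, M+10 0.0515; the largest is M+6.
P(M+6) = C(5,3) × 0.44743^2 × 0.55257^3 = 10 × 0.2001936 × 0.16871819 = 0.337763 (base)
P(M+8) = C(5,4) × 0.44743^1 × 0.55257^4 = 5 × 0.44743 × 0.09322861 = 0.208566
Relative intensity = 0.208566 / 0.337763 × 100 = 61.7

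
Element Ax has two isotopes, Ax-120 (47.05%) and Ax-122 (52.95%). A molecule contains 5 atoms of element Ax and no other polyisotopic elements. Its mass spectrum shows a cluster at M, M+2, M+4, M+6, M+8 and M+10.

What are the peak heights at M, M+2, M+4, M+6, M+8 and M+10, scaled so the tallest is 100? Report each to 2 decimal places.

7.02 : 39.48 : 88.86 : 100.00 : 56.27 : 12.67

Expanding (0.4705 + 0.5295)^5:
P(M) = 0.4705^5 = 0.023057
P(M+2) = 5 × 0.4705^4 × 0.5295^1 = 0.129740
P(M+4) = 10 × 0.4705^3 × 0.5295^2 = 0.292019
P(M+6) = 10 × 0.4705^2 × 0.5295^3 = 0.328638
P(M+8) = 5 × 0.4705^1 × 0.5295^4 = 0.184924
P(M+10) = 0.5295^5 = 0.041623
The M+6 peak is largest (0.328638); scaling to 100 gives 7.02 : 39.48 : 88.86 : 100.00 : 56.27 : 12.67.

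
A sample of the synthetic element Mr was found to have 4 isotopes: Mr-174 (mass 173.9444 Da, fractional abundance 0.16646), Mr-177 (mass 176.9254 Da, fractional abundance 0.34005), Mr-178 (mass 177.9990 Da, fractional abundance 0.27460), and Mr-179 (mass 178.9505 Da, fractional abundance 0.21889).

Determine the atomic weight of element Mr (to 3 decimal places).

177.167 Da

Ar = Σ fᵢ·mᵢ = 0.16646 × 173.9444 + 0.34005 × 176.9254 + 0.27460 × 177.9990 + 0.21889 × 178.9505
= 28.95478 + 60.16348 + 48.87853 + 39.17047 = 177.16726 Da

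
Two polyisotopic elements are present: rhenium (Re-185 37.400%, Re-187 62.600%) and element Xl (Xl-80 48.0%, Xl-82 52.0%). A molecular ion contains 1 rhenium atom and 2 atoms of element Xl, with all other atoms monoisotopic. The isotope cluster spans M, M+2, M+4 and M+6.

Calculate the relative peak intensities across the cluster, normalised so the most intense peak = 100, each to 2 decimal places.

20.83 : 80.01 : 100.00 : 40.92

Rhenium pattern (n=1): 0.3740 : 0.6260
Element Xl pattern (n=2): 0.2304 : 0.4992 : 0.2704
Convolve the two distributions (both contribute in 2-u steps):
  M: 0.3740×0.2304 = 0.086170
  M+2: 0.3740×0.4992 + 0.6260×0.2304 = 0.330931
  M+4: 0.3740×0.2704 + 0.6260×0.4992 = 0.413629
  M+6: 0.6260×0.2704 = 0.169270
Scale to base peak (0.413629) = 100: 20.83 : 80.01 : 100.00 : 40.92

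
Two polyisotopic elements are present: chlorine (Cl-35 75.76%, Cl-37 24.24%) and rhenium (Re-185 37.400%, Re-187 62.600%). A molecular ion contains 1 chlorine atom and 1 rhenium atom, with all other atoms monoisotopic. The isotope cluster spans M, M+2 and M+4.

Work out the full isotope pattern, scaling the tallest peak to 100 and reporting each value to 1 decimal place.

Chlorine pattern (n=1): 0.7576 : 0.2424
Rhenium pattern (n=1): 0.3740 : 0.6260
Convolve the two distributions (both contribute in 2-u steps):
  M: 0.7576×0.3740 = 0.283342
  M+2: 0.7576×0.6260 + 0.2424×0.3740 = 0.564915
  M+4: 0.2424×0.6260 = 0.151742
Scale to base peak (0.564915) = 100: 50.2 : 100.0 : 26.9

50.2 : 100.0 : 26.9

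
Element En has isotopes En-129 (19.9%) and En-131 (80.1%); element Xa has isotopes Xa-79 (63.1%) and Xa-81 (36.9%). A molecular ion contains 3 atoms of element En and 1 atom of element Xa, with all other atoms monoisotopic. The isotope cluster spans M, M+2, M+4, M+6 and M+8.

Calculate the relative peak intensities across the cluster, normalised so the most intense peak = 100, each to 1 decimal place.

1.1 : 13.5 : 59.4 : 100.0 : 40.7

Element En pattern (n=3): 0.0078806 : 0.0951612 : 0.3830358 : 0.5139224
Element Xa pattern (n=1): 0.6310 : 0.3690
Convolve the two distributions (both contribute in 2-u steps):
  M: 0.0078806×0.6310 = 0.004973
  M+2: 0.0078806×0.3690 + 0.0951612×0.6310 = 0.062955
  M+4: 0.0951612×0.3690 + 0.3830358×0.6310 = 0.276810
  M+6: 0.3830358×0.3690 + 0.5139224×0.6310 = 0.465625
  M+8: 0.5139224×0.3690 = 0.189637
Scale to base peak (0.465625) = 100: 1.1 : 13.5 : 59.4 : 100.0 : 40.7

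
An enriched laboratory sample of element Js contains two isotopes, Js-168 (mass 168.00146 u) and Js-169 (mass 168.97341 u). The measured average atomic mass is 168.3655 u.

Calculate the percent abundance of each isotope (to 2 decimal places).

Js-168: 62.55%, Js-169: 37.45%

With x = fraction of Js-168 (so Js-169 is 1 − x):
168.00146·x + 168.97341·(1 − x) = 168.3655
(168.00146 − 168.97341)·x = 168.3655 − 168.97341
x = -0.60791 / -0.97195 = 0.62545 → 62.55% Js-168, 37.45% Js-169.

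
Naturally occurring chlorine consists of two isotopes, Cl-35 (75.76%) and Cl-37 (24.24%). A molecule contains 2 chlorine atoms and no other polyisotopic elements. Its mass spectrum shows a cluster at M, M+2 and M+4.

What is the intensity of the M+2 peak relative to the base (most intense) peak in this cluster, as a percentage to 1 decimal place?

64.0%

Binomial terms of (0.7576 + 0.2424)^2: M 0.5740, M+2 0.3673, M+4 0.0588 → M is the base peak.
P(M) = C(2,0) × 0.7576^2 × 0.2424^0 = 1 × 0.57395776 × 1.0000 = 0.573958 (base)
P(M+2) = C(2,1) × 0.7576^1 × 0.2424^1 = 2 × 0.7576 × 0.2424 = 0.367284
Relative intensity = 0.367284 / 0.573958 × 100 = 64.0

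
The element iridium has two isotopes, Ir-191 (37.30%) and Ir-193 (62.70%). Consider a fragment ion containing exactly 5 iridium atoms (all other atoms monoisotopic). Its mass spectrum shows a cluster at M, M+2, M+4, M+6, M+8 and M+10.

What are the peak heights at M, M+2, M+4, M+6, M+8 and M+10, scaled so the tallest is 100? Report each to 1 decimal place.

Each Ir atom is independently Ir-191 (p = 0.3730) or Ir-193 (q = 0.6270); the cluster is the binomial expansion (p + q)^5.
P(M) = 0.3730^5 = 0.007220
P(M+2) = 5 × 0.3730^4 × 0.6270^1 = 0.060684
P(M+4) = 10 × 0.3730^3 × 0.6270^2 = 0.204015
P(M+6) = 10 × 0.3730^2 × 0.6270^3 = 0.342942
P(M+8) = 5 × 0.3730^1 × 0.6270^4 = 0.288237
P(M+10) = 0.6270^5 = 0.096903
The M+6 peak is largest (0.342942); scaling to 100 gives 2.1 : 17.7 : 59.5 : 100.0 : 84.0 : 28.3.

2.1 : 17.7 : 59.5 : 100.0 : 84.0 : 28.3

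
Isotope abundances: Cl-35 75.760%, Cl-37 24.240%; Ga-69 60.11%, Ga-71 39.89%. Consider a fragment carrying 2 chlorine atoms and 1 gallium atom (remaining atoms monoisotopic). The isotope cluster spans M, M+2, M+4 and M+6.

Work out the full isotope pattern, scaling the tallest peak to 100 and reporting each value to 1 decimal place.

Chlorine pattern (n=2): 0.57395776 : 0.36728448 : 0.05875776
Gallium pattern (n=1): 0.6011 : 0.3989
Convolve the two distributions (both contribute in 2-u steps):
  M: 0.57395776×0.6011 = 0.345006
  M+2: 0.57395776×0.3989 + 0.36728448×0.6011 = 0.449726
  M+4: 0.36728448×0.3989 + 0.05875776×0.6011 = 0.181829
  M+6: 0.05875776×0.3989 = 0.023438
Scale to base peak (0.449726) = 100: 76.7 : 100.0 : 40.4 : 5.2

76.7 : 100.0 : 40.4 : 5.2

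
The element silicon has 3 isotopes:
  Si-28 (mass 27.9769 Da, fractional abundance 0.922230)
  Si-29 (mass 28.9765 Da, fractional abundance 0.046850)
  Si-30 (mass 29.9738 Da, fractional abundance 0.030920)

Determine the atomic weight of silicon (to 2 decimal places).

28.09 Da

Average mass = Σ (abundance × isotope mass) = 0.922230 × 27.9769 + 0.046850 × 28.9765 + 0.030920 × 29.9738
= 25.80114 + 1.35755 + 0.92679 = 28.08548 Da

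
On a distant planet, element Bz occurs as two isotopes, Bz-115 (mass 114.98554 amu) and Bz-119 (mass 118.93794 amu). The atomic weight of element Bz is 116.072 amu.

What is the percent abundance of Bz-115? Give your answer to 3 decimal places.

Let x be the fractional abundance of Bz-115; then Bz-119 has abundance 1 − x.
114.98554·x + 118.93794·(1 − x) = 116.072
(114.98554 − 118.93794)·x = 116.072 − 118.93794
x = -2.86594 / -3.95240 = 0.72511 → 72.511% Bz-115, 27.489% Bz-119.

72.511%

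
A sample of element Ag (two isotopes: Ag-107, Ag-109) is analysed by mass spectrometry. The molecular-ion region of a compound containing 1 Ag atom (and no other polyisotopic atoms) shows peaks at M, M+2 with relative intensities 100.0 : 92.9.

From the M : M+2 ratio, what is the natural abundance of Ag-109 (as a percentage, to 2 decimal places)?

48.16%

Let p = fractional abundance of Ag-107. I(M+2)/I(M) = [C(1,1)·p^0·(1−p)] / p^1 = 1·(1−p)/p = 92.9/100.0 = 0.9290
(1−p)/p = 0.9290/1 = 0.9290  ⇒  p = 1/(1 + 0.9290) = 0.5184
Ag-107: 51.84%, Ag-109: 48.16%.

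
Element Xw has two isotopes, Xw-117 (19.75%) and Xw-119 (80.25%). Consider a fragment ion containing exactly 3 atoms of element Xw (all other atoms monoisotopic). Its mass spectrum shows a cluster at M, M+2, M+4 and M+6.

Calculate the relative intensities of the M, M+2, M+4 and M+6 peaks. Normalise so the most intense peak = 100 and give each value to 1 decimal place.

1.5 : 18.2 : 73.8 : 100.0

Expanding (0.1975 + 0.8025)^3:
P(M) = 0.1975^3 = 0.007704
P(M+2) = 3 × 0.1975^2 × 0.8025^1 = 0.093908
P(M+4) = 3 × 0.1975^1 × 0.8025^2 = 0.381574
P(M+6) = 0.8025^3 = 0.516815
The M+6 peak is largest (0.516815); scaling to 100 gives 1.5 : 18.2 : 73.8 : 100.0.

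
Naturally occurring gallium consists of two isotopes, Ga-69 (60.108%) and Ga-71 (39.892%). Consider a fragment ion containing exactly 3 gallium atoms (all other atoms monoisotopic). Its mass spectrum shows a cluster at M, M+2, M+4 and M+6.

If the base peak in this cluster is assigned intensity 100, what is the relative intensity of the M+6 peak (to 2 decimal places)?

Term probabilities: M 0.2172, M+2 0.4324, M+4 0.2870, M+6 0.0635. Base peak = M+2.
P(M+2) = C(3,1) × 0.60108^2 × 0.39892^1 = 3 × 0.36129717 × 0.39892 = 0.432386 (base)
P(M+6) = C(3,3) × 0.60108^0 × 0.39892^3 = 1 × 1.0000 × 0.063483 = 0.063483
Relative intensity = 0.063483 / 0.432386 × 100 = 14.68

14.68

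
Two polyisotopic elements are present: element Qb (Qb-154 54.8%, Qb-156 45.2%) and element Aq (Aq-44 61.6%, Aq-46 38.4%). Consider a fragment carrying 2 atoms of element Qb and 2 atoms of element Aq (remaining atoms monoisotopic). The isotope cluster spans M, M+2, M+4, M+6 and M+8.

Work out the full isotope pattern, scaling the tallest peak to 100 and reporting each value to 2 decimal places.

31.99 : 92.67 : 100.00 : 47.65 : 8.46

Element Qb pattern (n=2): 0.300304 : 0.495392 : 0.204304
Element Aq pattern (n=2): 0.379456 : 0.473088 : 0.147456
Convolve the two distributions (both contribute in 2-u steps):
  M: 0.300304×0.379456 = 0.113952
  M+2: 0.300304×0.473088 + 0.495392×0.379456 = 0.330050
  M+4: 0.300304×0.147456 + 0.495392×0.473088 + 0.204304×0.379456 = 0.356170
  M+6: 0.495392×0.147456 + 0.204304×0.473088 = 0.169702
  M+8: 0.204304×0.147456 = 0.030126
Scale to base peak (0.356170) = 100: 31.99 : 92.67 : 100.00 : 47.65 : 8.46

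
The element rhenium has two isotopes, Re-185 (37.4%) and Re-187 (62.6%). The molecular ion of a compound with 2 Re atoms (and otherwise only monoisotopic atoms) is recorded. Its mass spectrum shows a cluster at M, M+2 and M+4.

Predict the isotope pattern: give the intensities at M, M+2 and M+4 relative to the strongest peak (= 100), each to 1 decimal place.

The 2 Re atoms are independent, so intensities follow the terms of (0.374 + 0.626)^2.
P(M) = 0.374^2 = 0.139876
P(M+2) = 2 × 0.374^1 × 0.626^1 = 0.468248
P(M+4) = 0.626^2 = 0.391876
The M+2 peak is largest (0.468248); scaling to 100 gives 29.9 : 100.0 : 83.7.

29.9 : 100.0 : 83.7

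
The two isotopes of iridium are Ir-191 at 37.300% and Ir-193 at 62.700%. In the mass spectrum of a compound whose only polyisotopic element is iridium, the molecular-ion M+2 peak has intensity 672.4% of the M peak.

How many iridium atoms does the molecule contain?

4

With n Ir atoms, P(M+2)/P(M) = C(n,1)·p^(n−1)q / p^n = n·q/p = n · 0.62700/0.37300.
n = 6.724 × 0.37300/0.62700 = 4.00 ≈ 4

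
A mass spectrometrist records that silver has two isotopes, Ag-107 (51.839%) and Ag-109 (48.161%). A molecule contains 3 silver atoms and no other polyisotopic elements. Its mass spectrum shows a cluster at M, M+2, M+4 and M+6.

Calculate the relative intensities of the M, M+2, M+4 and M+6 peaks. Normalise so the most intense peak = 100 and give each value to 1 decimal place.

The 3 Ag atoms are independent, so intensities follow the terms of (0.51839 + 0.48161)^3.
P(M) = 0.51839^3 = 0.139306
P(M+2) = 3 × 0.51839^2 × 0.48161^1 = 0.388267
P(M+4) = 3 × 0.51839^1 × 0.48161^2 = 0.360719
P(M+6) = 0.48161^3 = 0.111709
The M+2 peak is largest (0.388267); scaling to 100 gives 35.9 : 100.0 : 92.9 : 28.8.

35.9 : 100.0 : 92.9 : 28.8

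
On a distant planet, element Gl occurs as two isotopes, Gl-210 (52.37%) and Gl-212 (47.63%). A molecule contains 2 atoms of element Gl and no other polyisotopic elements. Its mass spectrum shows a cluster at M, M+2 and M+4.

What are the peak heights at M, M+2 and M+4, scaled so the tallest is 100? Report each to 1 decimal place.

Each Gl atom is independently Gl-210 (p = 0.5237) or Gl-212 (q = 0.4763); the cluster is the binomial expansion (p + q)^2.
P(M) = 0.5237^2 = 0.274262
P(M+2) = 2 × 0.5237^1 × 0.4763^1 = 0.498877
P(M+4) = 0.4763^2 = 0.226862
The M+2 peak is largest (0.498877); scaling to 100 gives 55.0 : 100.0 : 45.5.

55.0 : 100.0 : 45.5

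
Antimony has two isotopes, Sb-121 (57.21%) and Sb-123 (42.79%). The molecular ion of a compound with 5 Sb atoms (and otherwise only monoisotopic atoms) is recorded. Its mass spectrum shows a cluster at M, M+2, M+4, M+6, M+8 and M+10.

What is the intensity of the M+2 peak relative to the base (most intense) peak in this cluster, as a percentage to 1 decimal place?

Term probabilities: M 0.0613, M+2 0.2292, M+4 0.3428, M+6 0.2564, M+8 0.0959, M+10 0.0143. Base peak = M+4.
P(M+4) = C(5,2) × 0.5721^3 × 0.4279^2 = 10 × 0.18724742 × 0.18309841 = 0.342847 (base)
P(M+2) = C(5,1) × 0.5721^4 × 0.4279^1 = 5 × 0.10712425 × 0.4279 = 0.229192
Relative intensity = 0.229192 / 0.342847 × 100 = 66.8

66.8%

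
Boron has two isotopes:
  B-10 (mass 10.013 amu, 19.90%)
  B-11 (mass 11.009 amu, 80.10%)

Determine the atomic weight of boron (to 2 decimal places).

10.81 amu

Weight each isotope mass by its fractional abundance: 0.1990 × 10.013 + 0.8010 × 11.009
= 1.9926 + 8.8182 = 10.8108 amu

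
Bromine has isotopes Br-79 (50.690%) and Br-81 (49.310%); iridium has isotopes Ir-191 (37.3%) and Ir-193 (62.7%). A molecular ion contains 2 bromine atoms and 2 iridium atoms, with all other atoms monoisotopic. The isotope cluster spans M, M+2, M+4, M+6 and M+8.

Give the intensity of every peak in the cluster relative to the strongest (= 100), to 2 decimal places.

9.70 : 51.47 : 100.00 : 84.16 : 25.93

Bromine pattern (n=2): 0.25694761 : 0.49990478 : 0.24314761
Iridium pattern (n=2): 0.139129 : 0.467742 : 0.393129
Convolve the two distributions (both contribute in 2-u steps):
  M: 0.25694761×0.139129 = 0.035749
  M+2: 0.25694761×0.467742 + 0.49990478×0.139129 = 0.189736
  M+4: 0.25694761×0.393129 + 0.49990478×0.467742 + 0.24314761×0.139129 = 0.368669
  M+6: 0.49990478×0.393129 + 0.24314761×0.467742 = 0.310257
  M+8: 0.24314761×0.393129 = 0.095588
Scale to base peak (0.368669) = 100: 9.70 : 51.47 : 100.00 : 84.16 : 25.93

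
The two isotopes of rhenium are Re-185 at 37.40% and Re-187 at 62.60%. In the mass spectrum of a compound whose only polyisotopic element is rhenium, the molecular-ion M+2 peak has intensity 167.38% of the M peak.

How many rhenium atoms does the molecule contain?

For n independent Re atoms, I(M+2)/I(M) = n · (abundance Re-187) / (abundance Re-185) = n · 0.6260/0.3740.
n = 1.6738 × 0.3740/0.6260 = 1.00 ≈ 1

1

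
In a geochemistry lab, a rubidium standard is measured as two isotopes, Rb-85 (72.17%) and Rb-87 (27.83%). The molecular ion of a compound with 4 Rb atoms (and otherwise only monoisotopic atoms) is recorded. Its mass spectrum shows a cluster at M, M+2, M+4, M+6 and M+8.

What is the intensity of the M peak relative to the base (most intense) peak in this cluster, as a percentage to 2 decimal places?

64.83%

(0.7217 + 0.2783)^4 gives M 0.2713, M+2 0.4184, M+4 0.2420, M+6 0.0622, M+8 0.0060; the largest is M+2.
P(M+2) = C(4,1) × 0.7217^3 × 0.2783^1 = 4 × 0.37589809 × 0.2783 = 0.418450 (base)
P(M) = C(4,0) × 0.7217^4 × 0.2783^0 = 1 × 0.27128565 × 1.0000 = 0.271286
Relative intensity = 0.271286 / 0.418450 × 100 = 64.83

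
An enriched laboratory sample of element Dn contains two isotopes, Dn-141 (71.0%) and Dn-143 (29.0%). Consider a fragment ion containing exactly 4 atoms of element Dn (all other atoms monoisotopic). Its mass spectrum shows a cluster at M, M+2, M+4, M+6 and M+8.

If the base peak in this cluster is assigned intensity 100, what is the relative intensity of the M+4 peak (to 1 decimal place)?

(0.710 + 0.290)^4 gives M 0.2541, M+2 0.4152, M+4 0.2544, M+6 0.0693, M+8 0.0071; the largest is M+2.
P(M+2) = C(4,1) × 0.710^3 × 0.290^1 = 4 × 0.357911 × 0.2900 = 0.415177 (base)
P(M+4) = C(4,2) × 0.710^2 × 0.290^2 = 6 × 0.5041 × 0.0841 = 0.254369
Relative intensity = 0.254369 / 0.415177 × 100 = 61.3

61.3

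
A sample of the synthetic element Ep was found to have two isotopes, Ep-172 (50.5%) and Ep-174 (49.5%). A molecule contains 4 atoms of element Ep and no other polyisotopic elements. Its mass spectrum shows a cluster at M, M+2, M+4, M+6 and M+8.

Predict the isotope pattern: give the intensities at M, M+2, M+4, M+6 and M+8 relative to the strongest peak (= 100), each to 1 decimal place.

Expanding (0.505 + 0.495)^4:
P(M) = 0.505^4 = 0.065038
P(M+2) = 4 × 0.505^3 × 0.495^1 = 0.254999
P(M+4) = 6 × 0.505^2 × 0.495^2 = 0.374925
P(M+6) = 4 × 0.505^1 × 0.495^3 = 0.245000
P(M+8) = 0.495^4 = 0.060037
The M+4 peak is largest (0.374925); scaling to 100 gives 17.3 : 68.0 : 100.0 : 65.3 : 16.0.

17.3 : 68.0 : 100.0 : 65.3 : 16.0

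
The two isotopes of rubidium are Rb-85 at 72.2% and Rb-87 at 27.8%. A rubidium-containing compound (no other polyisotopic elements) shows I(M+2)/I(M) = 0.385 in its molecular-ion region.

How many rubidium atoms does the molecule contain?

1

The M+2/M ratio from n Rb atoms is n · q/p = n · 0.278/0.722.
n = 0.385 × 0.722/0.278 = 1.00 ≈ 1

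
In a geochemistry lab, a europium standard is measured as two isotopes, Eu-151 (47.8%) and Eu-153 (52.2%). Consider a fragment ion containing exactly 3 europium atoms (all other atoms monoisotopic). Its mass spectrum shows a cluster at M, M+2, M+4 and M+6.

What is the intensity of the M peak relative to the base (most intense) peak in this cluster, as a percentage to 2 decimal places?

27.95%

(0.478 + 0.522)^3 gives M 0.1092, M+2 0.3578, M+4 0.3907, M+6 0.1422; the largest is M+4.
P(M+4) = C(3,2) × 0.478^1 × 0.522^2 = 3 × 0.4780 × 0.272484 = 0.390742 (base)
P(M) = C(3,0) × 0.478^3 × 0.522^0 = 1 × 0.10921535 × 1.0000 = 0.109215
Relative intensity = 0.109215 / 0.390742 × 100 = 27.95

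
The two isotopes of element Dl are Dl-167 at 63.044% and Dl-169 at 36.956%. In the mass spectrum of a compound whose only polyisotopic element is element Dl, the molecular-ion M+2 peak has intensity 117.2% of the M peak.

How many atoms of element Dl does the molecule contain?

The M+2/M ratio from n Dl atoms is n · q/p = n · 0.36956/0.63044.
n = 1.172 × 0.63044/0.36956 = 2.00 ≈ 2

2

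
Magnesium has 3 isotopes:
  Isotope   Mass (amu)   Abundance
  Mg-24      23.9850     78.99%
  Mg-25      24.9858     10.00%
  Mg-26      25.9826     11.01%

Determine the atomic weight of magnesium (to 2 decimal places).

Weight each isotope mass by its fractional abundance: 0.7899 × 23.9850 + 0.1000 × 24.9858 + 0.1101 × 25.9826
= 18.94575 + 2.49858 + 2.86068 = 24.30501 amu

24.31 amu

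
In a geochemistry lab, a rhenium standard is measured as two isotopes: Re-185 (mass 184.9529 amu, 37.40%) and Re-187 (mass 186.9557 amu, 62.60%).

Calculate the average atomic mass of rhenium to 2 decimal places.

186.21 amu

The abundance-weighted mean is 0.3740 × 184.9529 + 0.6260 × 186.9557
= 69.17238 + 117.03427 = 186.20665 amu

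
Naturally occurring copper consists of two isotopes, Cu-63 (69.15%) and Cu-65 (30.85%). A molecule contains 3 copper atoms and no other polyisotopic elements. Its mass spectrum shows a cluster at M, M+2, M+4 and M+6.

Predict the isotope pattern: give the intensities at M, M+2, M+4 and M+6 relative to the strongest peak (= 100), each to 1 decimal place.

74.7 : 100.0 : 44.6 : 6.6

The 3 Cu atoms are independent, so intensities follow the terms of (0.6915 + 0.3085)^3.
P(M) = 0.6915^3 = 0.330656
P(M+2) = 3 × 0.6915^2 × 0.3085^1 = 0.442548
P(M+4) = 3 × 0.6915^1 × 0.3085^2 = 0.197435
P(M+6) = 0.3085^3 = 0.029361
The M+2 peak is largest (0.442548); scaling to 100 gives 74.7 : 100.0 : 44.6 : 6.6.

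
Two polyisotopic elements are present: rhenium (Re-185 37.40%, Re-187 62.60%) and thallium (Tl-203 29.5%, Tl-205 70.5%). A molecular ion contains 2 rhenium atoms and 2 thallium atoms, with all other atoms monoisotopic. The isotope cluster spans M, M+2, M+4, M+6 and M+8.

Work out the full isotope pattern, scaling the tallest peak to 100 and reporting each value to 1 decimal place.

Rhenium pattern (n=2): 0.139876 : 0.468248 : 0.391876
Thallium pattern (n=2): 0.087025 : 0.41595 : 0.497025
Convolve the two distributions (both contribute in 2-u steps):
  M: 0.139876×0.087025 = 0.012173
  M+2: 0.139876×0.41595 + 0.468248×0.087025 = 0.098931
  M+4: 0.139876×0.497025 + 0.468248×0.41595 + 0.391876×0.087025 = 0.298393
  M+6: 0.468248×0.497025 + 0.391876×0.41595 = 0.395732
  M+8: 0.391876×0.497025 = 0.194772
Scale to base peak (0.395732) = 100: 3.1 : 25.0 : 75.4 : 100.0 : 49.2

3.1 : 25.0 : 75.4 : 100.0 : 49.2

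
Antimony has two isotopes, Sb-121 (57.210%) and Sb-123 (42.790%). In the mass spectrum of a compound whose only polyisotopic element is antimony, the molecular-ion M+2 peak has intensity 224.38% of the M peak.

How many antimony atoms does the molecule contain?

The M+2/M ratio from n Sb atoms is n · q/p = n · 0.42790/0.57210.
n = 2.2438 × 0.57210/0.42790 = 3.00 ≈ 3

3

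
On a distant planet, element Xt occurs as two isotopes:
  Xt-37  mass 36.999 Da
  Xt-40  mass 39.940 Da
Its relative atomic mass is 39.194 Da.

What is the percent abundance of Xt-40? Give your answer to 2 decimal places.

Let x be the fractional abundance of Xt-37; then Xt-40 has abundance 1 − x.
36.999·x + 39.940·(1 − x) = 39.194
(36.999 − 39.940)·x = 39.194 − 39.940
x = -0.746 / -2.941 = 0.25366 → 25.37% Xt-37, 74.63% Xt-40.

74.63%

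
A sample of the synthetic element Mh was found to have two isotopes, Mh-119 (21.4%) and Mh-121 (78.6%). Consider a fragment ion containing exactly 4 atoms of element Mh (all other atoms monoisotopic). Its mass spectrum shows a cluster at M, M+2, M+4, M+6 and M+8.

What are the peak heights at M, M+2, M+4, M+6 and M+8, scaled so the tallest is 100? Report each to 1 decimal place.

Expanding (0.214 + 0.786)^4:
P(M) = 0.214^4 = 0.002097
P(M+2) = 4 × 0.214^3 × 0.786^1 = 0.030812
P(M+4) = 6 × 0.214^2 × 0.786^2 = 0.169756
P(M+6) = 4 × 0.214^1 × 0.786^3 = 0.415663
P(M+8) = 0.786^4 = 0.381672
The M+6 peak is largest (0.415663); scaling to 100 gives 0.5 : 7.4 : 40.8 : 100.0 : 91.8.

0.5 : 7.4 : 40.8 : 100.0 : 91.8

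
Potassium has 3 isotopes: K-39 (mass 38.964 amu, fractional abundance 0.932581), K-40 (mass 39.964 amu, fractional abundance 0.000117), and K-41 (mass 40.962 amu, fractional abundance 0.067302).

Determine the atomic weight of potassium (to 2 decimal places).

39.10 amu

The abundance-weighted mean is 0.932581 × 38.964 + 0.000117 × 39.964 + 0.067302 × 40.962
= 36.3371 + 0.0047 + 2.7568 = 39.0986 amu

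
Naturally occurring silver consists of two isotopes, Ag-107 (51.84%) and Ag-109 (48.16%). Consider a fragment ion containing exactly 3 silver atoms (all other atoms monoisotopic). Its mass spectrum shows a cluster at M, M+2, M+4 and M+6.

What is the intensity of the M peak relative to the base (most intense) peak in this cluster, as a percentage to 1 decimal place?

Binomial terms of (0.5184 + 0.4816)^3: M 0.1393, M+2 0.3883, M+4 0.3607, M+6 0.1117 → M+2 is the base peak.
P(M+2) = C(3,1) × 0.5184^2 × 0.4816^1 = 3 × 0.26873856 × 0.4816 = 0.388273 (base)
P(M) = C(3,0) × 0.5184^3 × 0.4816^0 = 1 × 0.13931407 × 1.0000 = 0.139314
Relative intensity = 0.139314 / 0.388273 × 100 = 35.9

35.9%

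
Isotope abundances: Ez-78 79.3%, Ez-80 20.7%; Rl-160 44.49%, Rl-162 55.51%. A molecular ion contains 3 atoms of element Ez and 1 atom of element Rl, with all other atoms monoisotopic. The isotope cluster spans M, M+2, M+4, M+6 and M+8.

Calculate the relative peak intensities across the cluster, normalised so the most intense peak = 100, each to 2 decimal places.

Element Ez pattern (n=3): 0.49867726 : 0.39051523 : 0.10193777 : 0.00886974
Element Rl pattern (n=1): 0.4449 : 0.5551
Convolve the two distributions (both contribute in 2-u steps):
  M: 0.49867726×0.4449 = 0.221862
  M+2: 0.49867726×0.5551 + 0.39051523×0.4449 = 0.450556
  M+4: 0.39051523×0.5551 + 0.10193777×0.4449 = 0.262127
  M+6: 0.10193777×0.5551 + 0.00886974×0.4449 = 0.060532
  M+8: 0.00886974×0.5551 = 0.004924
Scale to base peak (0.450556) = 100: 49.24 : 100.00 : 58.18 : 13.43 : 1.09

49.24 : 100.00 : 58.18 : 13.43 : 1.09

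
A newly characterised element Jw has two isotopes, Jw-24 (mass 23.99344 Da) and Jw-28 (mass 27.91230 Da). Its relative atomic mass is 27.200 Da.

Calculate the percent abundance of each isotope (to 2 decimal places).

Let x be the fractional abundance of Jw-24; then Jw-28 has abundance 1 − x.
23.99344·x + 27.91230·(1 − x) = 27.200
(23.99344 − 27.91230)·x = 27.200 − 27.91230
x = -0.71230 / -3.91886 = 0.18176 → 18.18% Jw-24, 81.82% Jw-28.

Jw-24: 18.18%, Jw-28: 81.82%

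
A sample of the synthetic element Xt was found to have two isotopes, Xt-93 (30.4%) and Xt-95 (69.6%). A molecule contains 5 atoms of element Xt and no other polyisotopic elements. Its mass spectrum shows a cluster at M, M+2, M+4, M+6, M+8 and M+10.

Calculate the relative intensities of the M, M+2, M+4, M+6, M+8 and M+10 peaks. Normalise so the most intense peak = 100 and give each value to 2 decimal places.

0.73 : 8.33 : 38.16 : 87.36 : 100.00 : 45.79

Expanding (0.304 + 0.696)^5:
P(M) = 0.304^5 = 0.002596
P(M+2) = 5 × 0.304^4 × 0.696^1 = 0.029722
P(M+4) = 10 × 0.304^3 × 0.696^2 = 0.136094
P(M+6) = 10 × 0.304^2 × 0.696^3 = 0.311584
P(M+8) = 5 × 0.304^1 × 0.696^4 = 0.356681
P(M+10) = 0.696^5 = 0.163323
The M+8 peak is largest (0.356681); scaling to 100 gives 0.73 : 8.33 : 38.16 : 87.36 : 100.00 : 45.79.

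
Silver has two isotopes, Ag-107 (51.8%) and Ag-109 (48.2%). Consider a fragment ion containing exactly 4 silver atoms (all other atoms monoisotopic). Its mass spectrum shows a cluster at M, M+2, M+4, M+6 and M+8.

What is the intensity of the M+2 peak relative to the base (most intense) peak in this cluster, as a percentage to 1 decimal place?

Binomial terms of (0.518 + 0.482)^4: M 0.0720, M+2 0.2680, M+4 0.3740, M+6 0.2320, M+8 0.0540 → M+4 is the base peak.
P(M+4) = C(4,2) × 0.518^2 × 0.482^2 = 6 × 0.268324 × 0.232324 = 0.374029 (base)
P(M+2) = C(4,1) × 0.518^3 × 0.482^1 = 4 × 0.13899183 × 0.4820 = 0.267976
Relative intensity = 0.267976 / 0.374029 × 100 = 71.6

71.6%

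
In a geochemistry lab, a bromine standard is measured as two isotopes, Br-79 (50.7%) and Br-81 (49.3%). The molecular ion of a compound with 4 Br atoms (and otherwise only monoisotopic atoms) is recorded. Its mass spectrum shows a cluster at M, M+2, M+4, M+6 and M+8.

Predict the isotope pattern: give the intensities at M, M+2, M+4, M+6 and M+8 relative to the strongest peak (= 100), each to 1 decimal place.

The 4 Br atoms are independent, so intensities follow the terms of (0.507 + 0.493)^4.
P(M) = 0.507^4 = 0.066074
P(M+2) = 4 × 0.507^3 × 0.493^1 = 0.256999
P(M+4) = 6 × 0.507^2 × 0.493^2 = 0.374853
P(M+6) = 4 × 0.507^1 × 0.493^3 = 0.243001
P(M+8) = 0.493^4 = 0.059073
The M+4 peak is largest (0.374853); scaling to 100 gives 17.6 : 68.6 : 100.0 : 64.8 : 15.8.

17.6 : 68.6 : 100.0 : 64.8 : 15.8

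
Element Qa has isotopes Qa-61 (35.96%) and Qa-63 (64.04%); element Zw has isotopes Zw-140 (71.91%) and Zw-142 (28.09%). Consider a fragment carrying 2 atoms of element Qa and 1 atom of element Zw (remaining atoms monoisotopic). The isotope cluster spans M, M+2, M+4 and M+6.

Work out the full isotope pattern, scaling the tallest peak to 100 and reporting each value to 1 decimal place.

21.9 : 86.6 : 100.0 : 27.2

Element Qa pattern (n=2): 0.12931216 : 0.46057568 : 0.41011216
Element Zw pattern (n=1): 0.7191 : 0.2809
Convolve the two distributions (both contribute in 2-u steps):
  M: 0.12931216×0.7191 = 0.092988
  M+2: 0.12931216×0.2809 + 0.46057568×0.7191 = 0.367524
  M+4: 0.46057568×0.2809 + 0.41011216×0.7191 = 0.424287
  M+6: 0.41011216×0.2809 = 0.115201
Scale to base peak (0.424287) = 100: 21.9 : 86.6 : 100.0 : 27.2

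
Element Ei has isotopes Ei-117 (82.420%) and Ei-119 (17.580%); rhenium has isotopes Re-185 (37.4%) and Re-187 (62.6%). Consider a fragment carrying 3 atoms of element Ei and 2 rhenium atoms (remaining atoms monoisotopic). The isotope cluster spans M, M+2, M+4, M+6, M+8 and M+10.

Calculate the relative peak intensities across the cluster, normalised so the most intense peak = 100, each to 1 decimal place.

Element Ei pattern (n=3): 0.55988371 : 0.35826579 : 0.07641729 : 0.00543321
Rhenium pattern (n=2): 0.139876 : 0.468248 : 0.391876
Convolve the two distributions (both contribute in 2-u steps):
  M: 0.55988371×0.139876 = 0.078314
  M+2: 0.55988371×0.468248 + 0.35826579×0.139876 = 0.312277
  M+4: 0.55988371×0.391876 + 0.35826579×0.468248 + 0.07641729×0.139876 = 0.397851
  M+6: 0.35826579×0.391876 + 0.07641729×0.468248 + 0.00543321×0.139876 = 0.176938
  M+8: 0.07641729×0.391876 + 0.00543321×0.468248 = 0.032490
  M+10: 0.00543321×0.391876 = 0.002129
Scale to base peak (0.397851) = 100: 19.7 : 78.5 : 100.0 : 44.5 : 8.2 : 0.5

19.7 : 78.5 : 100.0 : 44.5 : 8.2 : 0.5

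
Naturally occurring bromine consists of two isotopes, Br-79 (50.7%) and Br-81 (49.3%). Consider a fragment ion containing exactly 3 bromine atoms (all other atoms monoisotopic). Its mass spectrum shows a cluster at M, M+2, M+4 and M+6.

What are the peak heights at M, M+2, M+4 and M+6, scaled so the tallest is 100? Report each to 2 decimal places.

34.28 : 100.00 : 97.24 : 31.52

The 3 Br atoms are independent, so intensities follow the terms of (0.507 + 0.493)^3.
P(M) = 0.507^3 = 0.130324
P(M+2) = 3 × 0.507^2 × 0.493^1 = 0.380175
P(M+4) = 3 × 0.507^1 × 0.493^2 = 0.369678
P(M+6) = 0.493^3 = 0.119823
The M+2 peak is largest (0.380175); scaling to 100 gives 34.28 : 100.00 : 97.24 : 31.52.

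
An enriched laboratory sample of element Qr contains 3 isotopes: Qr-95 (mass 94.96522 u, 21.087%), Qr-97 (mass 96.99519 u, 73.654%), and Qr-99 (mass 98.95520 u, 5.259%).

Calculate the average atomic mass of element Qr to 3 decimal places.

96.670 u

Average mass = Σ (abundance × isotope mass) = 0.21087 × 94.96522 + 0.73654 × 96.99519 + 0.05259 × 98.95520
= 20.025316 + 71.440837 + 5.204054 = 96.670207 u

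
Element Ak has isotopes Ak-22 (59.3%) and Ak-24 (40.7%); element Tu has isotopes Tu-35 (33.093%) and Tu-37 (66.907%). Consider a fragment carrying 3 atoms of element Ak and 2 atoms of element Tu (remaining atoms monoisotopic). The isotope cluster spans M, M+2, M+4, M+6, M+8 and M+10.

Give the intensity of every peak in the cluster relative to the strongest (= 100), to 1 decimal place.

Element Ak pattern (n=3): 0.20852786 : 0.42936343 : 0.29468957 : 0.06741914
Element Tu pattern (n=2): 0.10951466 : 0.44283067 : 0.44765466
Convolve the two distributions (both contribute in 2-u steps):
  M: 0.20852786×0.10951466 = 0.022837
  M+2: 0.20852786×0.44283067 + 0.42936343×0.10951466 = 0.139364
  M+4: 0.20852786×0.44765466 + 0.42936343×0.44283067 + 0.29468957×0.10951466 = 0.315757
  M+6: 0.42936343×0.44765466 + 0.29468957×0.44283067 + 0.06741914×0.10951466 = 0.330088
  M+8: 0.29468957×0.44765466 + 0.06741914×0.44283067 = 0.161774
  M+10: 0.06741914×0.44765466 = 0.030180
Scale to base peak (0.330088) = 100: 6.9 : 42.2 : 95.7 : 100.0 : 49.0 : 9.1

6.9 : 42.2 : 95.7 : 100.0 : 49.0 : 9.1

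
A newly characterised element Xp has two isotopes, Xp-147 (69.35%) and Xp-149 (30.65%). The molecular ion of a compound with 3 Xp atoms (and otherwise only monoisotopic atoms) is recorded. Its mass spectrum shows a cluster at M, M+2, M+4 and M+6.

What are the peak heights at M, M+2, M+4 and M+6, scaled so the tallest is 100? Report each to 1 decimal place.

Expanding (0.6935 + 0.3065)^3:
P(M) = 0.6935^3 = 0.333533
P(M+2) = 3 × 0.6935^2 × 0.3065^1 = 0.442226
P(M+4) = 3 × 0.6935^1 × 0.3065^2 = 0.195447
P(M+6) = 0.3065^3 = 0.028793
The M+2 peak is largest (0.442226); scaling to 100 gives 75.4 : 100.0 : 44.2 : 6.5.

75.4 : 100.0 : 44.2 : 6.5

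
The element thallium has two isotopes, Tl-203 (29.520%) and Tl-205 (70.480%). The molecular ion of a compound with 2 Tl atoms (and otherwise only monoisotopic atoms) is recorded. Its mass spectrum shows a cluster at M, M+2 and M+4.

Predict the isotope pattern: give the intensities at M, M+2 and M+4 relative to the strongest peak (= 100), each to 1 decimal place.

17.5 : 83.8 : 100.0

The 2 Tl atoms are independent, so intensities follow the terms of (0.29520 + 0.70480)^2.
P(M) = 0.29520^2 = 0.087143
P(M+2) = 2 × 0.29520^1 × 0.70480^1 = 0.416114
P(M+4) = 0.70480^2 = 0.496743
The M+4 peak is largest (0.496743); scaling to 100 gives 17.5 : 83.8 : 100.0.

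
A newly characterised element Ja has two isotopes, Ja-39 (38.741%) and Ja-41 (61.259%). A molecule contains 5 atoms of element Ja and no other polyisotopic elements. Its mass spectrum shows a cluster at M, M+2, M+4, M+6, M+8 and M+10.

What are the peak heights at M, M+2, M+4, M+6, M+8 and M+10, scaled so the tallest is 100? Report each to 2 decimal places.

Expanding (0.38741 + 0.61259)^5:
P(M) = 0.38741^5 = 0.008727
P(M+2) = 5 × 0.38741^4 × 0.61259^1 = 0.068996
P(M+4) = 10 × 0.38741^3 × 0.61259^2 = 0.218199
P(M+6) = 10 × 0.38741^2 × 0.61259^3 = 0.345026
P(M+8) = 5 × 0.38741^1 × 0.61259^4 = 0.272785
P(M+10) = 0.61259^5 = 0.086268
The M+6 peak is largest (0.345026); scaling to 100 gives 2.53 : 20.00 : 63.24 : 100.00 : 79.06 : 25.00.

2.53 : 20.00 : 63.24 : 100.00 : 79.06 : 25.00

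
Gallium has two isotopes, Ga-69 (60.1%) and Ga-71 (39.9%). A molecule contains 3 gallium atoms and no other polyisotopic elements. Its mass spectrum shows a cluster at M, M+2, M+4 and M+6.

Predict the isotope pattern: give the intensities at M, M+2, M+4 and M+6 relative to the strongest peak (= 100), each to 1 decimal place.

Each Ga atom is independently Ga-69 (p = 0.601) or Ga-71 (q = 0.399); the cluster is the binomial expansion (p + q)^3.
P(M) = 0.601^3 = 0.217082
P(M+2) = 3 × 0.601^2 × 0.399^1 = 0.432358
P(M+4) = 3 × 0.601^1 × 0.399^2 = 0.287039
P(M+6) = 0.399^3 = 0.063521
The M+2 peak is largest (0.432358); scaling to 100 gives 50.2 : 100.0 : 66.4 : 14.7.

50.2 : 100.0 : 66.4 : 14.7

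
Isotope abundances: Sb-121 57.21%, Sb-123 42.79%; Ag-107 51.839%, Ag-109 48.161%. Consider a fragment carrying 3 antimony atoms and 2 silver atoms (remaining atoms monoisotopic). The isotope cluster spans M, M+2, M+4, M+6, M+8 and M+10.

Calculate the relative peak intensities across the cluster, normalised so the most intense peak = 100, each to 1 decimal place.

14.9 : 61.1 : 100.0 : 81.6 : 33.2 : 5.4

Antimony pattern (n=3): 0.18724742 : 0.42015297 : 0.3142518 : 0.07834781
Silver pattern (n=2): 0.26872819 : 0.49932362 : 0.23194819
Convolve the two distributions (both contribute in 2-u steps):
  M: 0.18724742×0.26872819 = 0.050319
  M+2: 0.18724742×0.49932362 + 0.42015297×0.26872819 = 0.206404
  M+4: 0.18724742×0.23194819 + 0.42015297×0.49932362 + 0.3142518×0.26872819 = 0.337672
  M+6: 0.42015297×0.23194819 + 0.3142518×0.49932362 + 0.07834781×0.26872819 = 0.275421
  M+8: 0.3142518×0.23194819 + 0.07834781×0.49932362 = 0.112011
  M+10: 0.07834781×0.23194819 = 0.018173
Scale to base peak (0.337672) = 100: 14.9 : 61.1 : 100.0 : 81.6 : 33.2 : 5.4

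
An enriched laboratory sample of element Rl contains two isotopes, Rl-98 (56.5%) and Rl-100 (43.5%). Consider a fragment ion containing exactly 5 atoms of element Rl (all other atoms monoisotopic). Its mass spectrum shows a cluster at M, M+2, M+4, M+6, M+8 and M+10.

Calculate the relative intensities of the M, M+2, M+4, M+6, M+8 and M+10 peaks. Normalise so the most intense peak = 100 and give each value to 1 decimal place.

The 5 Rl atoms are independent, so intensities follow the terms of (0.565 + 0.435)^5.
P(M) = 0.565^5 = 0.057576
P(M+2) = 5 × 0.565^4 × 0.435^1 = 0.221643
P(M+4) = 10 × 0.565^3 × 0.435^2 = 0.341290
P(M+6) = 10 × 0.565^2 × 0.435^3 = 0.262763
P(M+8) = 5 × 0.565^1 × 0.435^4 = 0.101152
P(M+10) = 0.435^5 = 0.015576
The M+4 peak is largest (0.341290); scaling to 100 gives 16.9 : 64.9 : 100.0 : 77.0 : 29.6 : 4.6.

16.9 : 64.9 : 100.0 : 77.0 : 29.6 : 4.6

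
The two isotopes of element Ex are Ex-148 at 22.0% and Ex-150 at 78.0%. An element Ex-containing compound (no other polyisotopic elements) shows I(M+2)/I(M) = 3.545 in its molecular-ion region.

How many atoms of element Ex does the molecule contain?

1

The M+2/M ratio from n Ex atoms is n · q/p = n · 0.780/0.220.
n = 3.545 × 0.220/0.780 = 1.00 ≈ 1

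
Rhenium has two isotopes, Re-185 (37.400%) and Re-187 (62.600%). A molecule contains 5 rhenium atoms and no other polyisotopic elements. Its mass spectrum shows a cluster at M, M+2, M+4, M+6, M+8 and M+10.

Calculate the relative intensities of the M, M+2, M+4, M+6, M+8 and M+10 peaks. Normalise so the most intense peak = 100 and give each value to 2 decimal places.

Expanding (0.37400 + 0.62600)^5:
P(M) = 0.37400^5 = 0.007317
P(M+2) = 5 × 0.37400^4 × 0.62600^1 = 0.061239
P(M+4) = 10 × 0.37400^3 × 0.62600^2 = 0.205005
P(M+6) = 10 × 0.37400^2 × 0.62600^3 = 0.343136
P(M+8) = 5 × 0.37400^1 × 0.62600^4 = 0.287170
P(M+10) = 0.62600^5 = 0.096133
The M+6 peak is largest (0.343136); scaling to 100 gives 2.13 : 17.85 : 59.74 : 100.00 : 83.69 : 28.02.

2.13 : 17.85 : 59.74 : 100.00 : 83.69 : 28.02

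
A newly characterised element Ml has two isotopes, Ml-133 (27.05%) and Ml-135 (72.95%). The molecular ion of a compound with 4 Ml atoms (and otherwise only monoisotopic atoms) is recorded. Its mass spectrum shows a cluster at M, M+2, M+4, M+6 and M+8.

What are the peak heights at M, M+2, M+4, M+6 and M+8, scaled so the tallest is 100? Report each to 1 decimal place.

1.3 : 13.7 : 55.6 : 100.0 : 67.4

Each Ml atom is independently Ml-133 (p = 0.2705) or Ml-135 (q = 0.7295); the cluster is the binomial expansion (p + q)^4.
P(M) = 0.2705^4 = 0.005354
P(M+2) = 4 × 0.2705^3 × 0.7295^1 = 0.057755
P(M+4) = 6 × 0.2705^2 × 0.7295^2 = 0.233634
P(M+6) = 4 × 0.2705^1 × 0.7295^3 = 0.420052
P(M+8) = 0.7295^4 = 0.283205
The M+6 peak is largest (0.420052); scaling to 100 gives 1.3 : 13.7 : 55.6 : 100.0 : 67.4.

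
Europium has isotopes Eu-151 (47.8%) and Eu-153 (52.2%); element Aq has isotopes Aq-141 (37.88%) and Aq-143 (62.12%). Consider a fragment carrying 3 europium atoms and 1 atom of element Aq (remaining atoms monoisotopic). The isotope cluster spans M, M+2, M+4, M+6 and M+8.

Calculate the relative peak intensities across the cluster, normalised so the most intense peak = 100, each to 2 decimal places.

Europium pattern (n=3): 0.10921535 : 0.35780594 : 0.39074206 : 0.14223665
Element Aq pattern (n=1): 0.3788 : 0.6212
Convolve the two distributions (both contribute in 2-u steps):
  M: 0.10921535×0.3788 = 0.041371
  M+2: 0.10921535×0.6212 + 0.35780594×0.3788 = 0.203381
  M+4: 0.35780594×0.6212 + 0.39074206×0.3788 = 0.370282
  M+6: 0.39074206×0.6212 + 0.14223665×0.3788 = 0.296608
  M+8: 0.14223665×0.6212 = 0.088357
Scale to base peak (0.370282) = 100: 11.17 : 54.93 : 100.00 : 80.10 : 23.86

11.17 : 54.93 : 100.00 : 80.10 : 23.86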